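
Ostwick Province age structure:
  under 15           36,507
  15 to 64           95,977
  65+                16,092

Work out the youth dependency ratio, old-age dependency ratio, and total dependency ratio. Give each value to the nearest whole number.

Youth dependency ratio: 38
Old-age dependency ratio: 17
Total dependency ratio: 55

Youth dependency ratio = 36,507 / 95,977 × 100 = 38
Old-age dependency ratio = 16,092 / 95,977 × 100 = 17
Total dependency ratio = (36,507 + 16,092) / 95,977 × 100 = 52,599 / 95,977 × 100 = 55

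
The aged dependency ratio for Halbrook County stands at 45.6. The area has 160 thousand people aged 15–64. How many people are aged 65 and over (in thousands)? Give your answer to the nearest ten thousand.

Old-age dependency ratio = elderly / working-age × 100
45.6 = E / 160 × 100
⇒ 70

Aged 65 and over: 70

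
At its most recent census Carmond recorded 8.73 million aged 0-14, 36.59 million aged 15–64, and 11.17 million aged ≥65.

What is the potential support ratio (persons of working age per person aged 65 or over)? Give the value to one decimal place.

Potential support ratio: 3.3

Potential support ratio = 36.59 / 11.17 = 3.3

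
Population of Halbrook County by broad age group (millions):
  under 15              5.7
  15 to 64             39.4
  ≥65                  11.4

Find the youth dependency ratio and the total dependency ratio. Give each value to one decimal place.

Youth dependency ratio: 14.5
Total dependency ratio: 43.4

Youth dependency ratio = 5.7 / 39.4 × 100 = 14.5
Total dependency ratio = (5.7 + 11.4) / 39.4 × 100 = 17.1 / 39.4 × 100 = 43.4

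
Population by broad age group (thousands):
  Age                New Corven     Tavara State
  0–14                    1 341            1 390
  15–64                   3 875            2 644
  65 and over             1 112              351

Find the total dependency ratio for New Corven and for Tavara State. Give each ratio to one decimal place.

New Corven: 63.3
Tavara State: 65.8

New Corven: (1 341 + 1 112) / 3 875 × 100 = 2 453 / 3 875 × 100 = 63.3
Tavara State: (1 390 + 351) / 2 644 × 100 = 1 741 / 2 644 × 100 = 65.8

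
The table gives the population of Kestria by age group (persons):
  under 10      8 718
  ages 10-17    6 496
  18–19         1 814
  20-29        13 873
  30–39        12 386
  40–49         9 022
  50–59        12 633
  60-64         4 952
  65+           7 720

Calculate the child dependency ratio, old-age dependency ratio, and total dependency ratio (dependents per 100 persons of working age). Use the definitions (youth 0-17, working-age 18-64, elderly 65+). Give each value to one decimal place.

Youth dependency ratio: 27.8
Old-age dependency ratio: 14.1
Total dependency ratio: 41.9

0–17: 8 718 + 6 496 = 15 214
18–64: 1 814 + 13 873 + 12 386 + 9 022 + 12 633 + 4 952 = 54 680
65+: 7 720
Youth dependency ratio = 15 214 / 54 680 × 100 = 27.8
Old-age dependency ratio = 7 720 / 54 680 × 100 = 14.1
Total dependency ratio = (15 214 + 7 720) / 54 680 × 100 = 22 934 / 54 680 × 100 = 41.9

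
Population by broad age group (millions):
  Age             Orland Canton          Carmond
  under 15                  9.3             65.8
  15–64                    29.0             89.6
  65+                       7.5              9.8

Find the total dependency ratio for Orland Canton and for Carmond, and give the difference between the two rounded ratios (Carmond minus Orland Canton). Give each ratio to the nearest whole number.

Orland Canton: (9.3 + 7.5) / 29.0 × 100 = 16.8 / 29.0 × 100 = 58
Carmond: (65.8 + 9.8) / 89.6 × 100 = 75.6 / 89.6 × 100 = 84

Orland Canton: 58
Carmond: 84
Difference: +26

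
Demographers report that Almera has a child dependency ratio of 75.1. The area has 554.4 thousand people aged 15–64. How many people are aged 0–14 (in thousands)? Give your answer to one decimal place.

Youth dependency ratio = youth / working-age × 100
75.1 = Y / 554.4 × 100
⇒ 416.4

Aged 0–14: 416.4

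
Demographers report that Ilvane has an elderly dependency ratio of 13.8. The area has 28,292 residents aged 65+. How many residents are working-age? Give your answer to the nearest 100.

Old-age dependency ratio = elderly / working-age × 100
13.8 = 28,292 / W × 100
⇒ 205,000

Working-age: 205,000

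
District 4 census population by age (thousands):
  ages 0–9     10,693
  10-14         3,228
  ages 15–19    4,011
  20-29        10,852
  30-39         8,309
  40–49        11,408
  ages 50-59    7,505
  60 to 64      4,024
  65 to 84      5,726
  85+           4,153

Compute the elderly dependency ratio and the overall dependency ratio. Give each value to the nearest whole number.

Old-age dependency ratio: 21
Total dependency ratio: 52

0–14: 10,693 + 3,228 = 13,921
15–64: 4,011 + 10,852 + 8,309 + 11,408 + 7,505 + 4,024 = 46,109
65+: 5,726 + 4,153 = 9,879
Old-age dependency ratio = 9,879 / 46,109 × 100 = 21
Total dependency ratio = (13,921 + 9,879) / 46,109 × 100 = 23,800 / 46,109 × 100 = 52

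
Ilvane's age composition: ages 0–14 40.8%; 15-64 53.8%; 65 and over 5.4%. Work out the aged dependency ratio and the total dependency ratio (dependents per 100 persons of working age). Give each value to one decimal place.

Old-age dependency ratio = 5.4 / 53.8 × 100 = 10.0
Total dependency ratio = (40.8 + 5.4) / 53.8 × 100 = 46.2 / 53.8 × 100 = 85.9

Old-age dependency ratio: 10.0
Total dependency ratio: 85.9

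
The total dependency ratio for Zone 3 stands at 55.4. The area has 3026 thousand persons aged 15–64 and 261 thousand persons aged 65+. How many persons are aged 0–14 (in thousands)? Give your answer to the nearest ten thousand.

Aged 0–14: 1420

Total dependency ratio = (youth + elderly) / working-age × 100
55.4 = (Y + 261) / 3026 × 100
⇒ 1420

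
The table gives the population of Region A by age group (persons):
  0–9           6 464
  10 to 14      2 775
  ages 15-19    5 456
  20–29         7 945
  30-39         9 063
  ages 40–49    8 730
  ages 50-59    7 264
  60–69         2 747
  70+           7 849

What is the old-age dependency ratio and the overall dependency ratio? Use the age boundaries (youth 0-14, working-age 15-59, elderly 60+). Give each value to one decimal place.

Old-age dependency ratio: 27.6
Total dependency ratio: 51.6

0–14: 6 464 + 2 775 = 9 239
15–59: 5 456 + 7 945 + 9 063 + 8 730 + 7 264 = 38 458
60+: 2 747 + 7 849 = 10 596
Old-age dependency ratio = 10 596 / 38 458 × 100 = 27.6
Total dependency ratio = (9 239 + 10 596) / 38 458 × 100 = 19 835 / 38 458 × 100 = 51.6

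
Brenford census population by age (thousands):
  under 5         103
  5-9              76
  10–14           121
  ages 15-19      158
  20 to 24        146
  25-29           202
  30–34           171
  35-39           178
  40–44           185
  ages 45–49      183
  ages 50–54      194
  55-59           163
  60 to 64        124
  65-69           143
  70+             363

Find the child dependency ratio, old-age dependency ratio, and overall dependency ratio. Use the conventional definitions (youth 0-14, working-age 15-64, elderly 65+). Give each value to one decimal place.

0–14: 103 + 76 + 121 = 300
15–64: 158 + 146 + 202 + 171 + 178 + 185 + 183 + 194 + 163 + 124 = 1 704
65+: 143 + 363 = 506
Youth dependency ratio = 300 / 1 704 × 100 = 17.6
Old-age dependency ratio = 506 / 1 704 × 100 = 29.7
Total dependency ratio = (300 + 506) / 1 704 × 100 = 806 / 1 704 × 100 = 47.3

Youth dependency ratio: 17.6
Old-age dependency ratio: 29.7
Total dependency ratio: 47.3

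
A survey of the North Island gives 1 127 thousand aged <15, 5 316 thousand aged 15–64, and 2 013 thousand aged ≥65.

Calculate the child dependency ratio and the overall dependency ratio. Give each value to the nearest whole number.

Youth dependency ratio: 21
Total dependency ratio: 59

Youth dependency ratio = 1 127 / 5 316 × 100 = 21
Total dependency ratio = (1 127 + 2 013) / 5 316 × 100 = 3 140 / 5 316 × 100 = 59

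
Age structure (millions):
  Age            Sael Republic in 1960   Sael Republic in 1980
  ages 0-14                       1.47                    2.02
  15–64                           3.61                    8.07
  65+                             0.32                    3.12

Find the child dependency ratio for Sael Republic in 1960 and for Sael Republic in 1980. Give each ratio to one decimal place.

Sael Republic in 1960: 40.7
Sael Republic in 1980: 25.0

Sael Republic in 1960: 1.47 / 3.61 × 100 = 40.7
Sael Republic in 1980: 2.02 / 8.07 × 100 = 25.0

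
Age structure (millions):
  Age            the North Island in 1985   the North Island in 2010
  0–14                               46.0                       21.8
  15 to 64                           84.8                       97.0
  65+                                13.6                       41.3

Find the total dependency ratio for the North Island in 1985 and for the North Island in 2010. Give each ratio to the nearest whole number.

the North Island in 1985: 70
the North Island in 2010: 65

the North Island in 1985: (46.0 + 13.6) / 84.8 × 100 = 59.6 / 84.8 × 100 = 70
the North Island in 2010: (21.8 + 41.3) / 97.0 × 100 = 63.1 / 97.0 × 100 = 65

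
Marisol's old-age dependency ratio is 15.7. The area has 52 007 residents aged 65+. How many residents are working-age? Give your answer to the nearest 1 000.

Working-age: 331 000

Old-age dependency ratio = elderly / working-age × 100
15.7 = 52 007 / W × 100
⇒ 331 000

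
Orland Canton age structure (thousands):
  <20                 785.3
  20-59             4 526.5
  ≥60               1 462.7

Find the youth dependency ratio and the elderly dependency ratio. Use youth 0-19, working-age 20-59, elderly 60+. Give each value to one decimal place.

Youth dependency ratio: 17.3
Old-age dependency ratio: 32.3

Youth dependency ratio = 785.3 / 4 526.5 × 100 = 17.3
Old-age dependency ratio = 1 462.7 / 4 526.5 × 100 = 32.3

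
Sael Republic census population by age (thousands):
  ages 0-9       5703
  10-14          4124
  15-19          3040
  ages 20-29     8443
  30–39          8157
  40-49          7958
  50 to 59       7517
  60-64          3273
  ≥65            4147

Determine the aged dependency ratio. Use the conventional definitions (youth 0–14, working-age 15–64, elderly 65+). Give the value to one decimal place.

0–14: 5703 + 4124 = 9827
15–64: 3040 + 8443 + 8157 + 7958 + 7517 + 3273 = 38388
65+: 4147
Old-age dependency ratio = 4147 / 38388 × 100 = 10.8

Old-age dependency ratio: 10.8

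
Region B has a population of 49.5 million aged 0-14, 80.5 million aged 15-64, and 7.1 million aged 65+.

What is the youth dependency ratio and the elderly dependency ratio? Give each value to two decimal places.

Youth dependency ratio = 49.5 / 80.5 × 100 = 61.49
Old-age dependency ratio = 7.1 / 80.5 × 100 = 8.82

Youth dependency ratio: 61.49
Old-age dependency ratio: 8.82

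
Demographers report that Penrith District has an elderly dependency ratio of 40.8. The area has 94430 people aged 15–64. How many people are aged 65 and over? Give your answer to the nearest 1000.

Old-age dependency ratio = elderly / working-age × 100
40.8 = E / 94430 × 100
⇒ 39000

Aged 65 and over: 39000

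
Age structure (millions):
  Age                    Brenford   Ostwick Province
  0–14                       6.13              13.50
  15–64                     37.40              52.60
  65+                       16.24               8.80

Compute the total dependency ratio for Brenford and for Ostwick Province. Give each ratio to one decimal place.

Brenford: (6.13 + 16.24) / 37.40 × 100 = 22.37 / 37.40 × 100 = 59.8
Ostwick Province: (13.50 + 8.80) / 52.60 × 100 = 22.30 / 52.60 × 100 = 42.4

Brenford: 59.8
Ostwick Province: 42.4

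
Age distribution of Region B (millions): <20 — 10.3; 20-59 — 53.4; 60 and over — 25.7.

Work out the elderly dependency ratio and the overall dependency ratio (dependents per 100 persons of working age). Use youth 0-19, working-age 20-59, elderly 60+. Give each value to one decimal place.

Old-age dependency ratio: 48.1
Total dependency ratio: 67.4

Old-age dependency ratio = 25.7 / 53.4 × 100 = 48.1
Total dependency ratio = (10.3 + 25.7) / 53.4 × 100 = 36.0 / 53.4 × 100 = 67.4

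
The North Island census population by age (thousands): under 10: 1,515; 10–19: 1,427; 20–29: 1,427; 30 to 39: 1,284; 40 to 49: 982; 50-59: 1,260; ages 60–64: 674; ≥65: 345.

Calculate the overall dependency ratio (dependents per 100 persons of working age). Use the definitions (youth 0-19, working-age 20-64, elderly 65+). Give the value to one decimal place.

0–19: 1,515 + 1,427 = 2,942
20–64: 1,427 + 1,284 + 982 + 1,260 + 674 = 5,627
65+: 345
Total dependency ratio = (2,942 + 345) / 5,627 × 100 = 3,287 / 5,627 × 100 = 58.4

Total dependency ratio: 58.4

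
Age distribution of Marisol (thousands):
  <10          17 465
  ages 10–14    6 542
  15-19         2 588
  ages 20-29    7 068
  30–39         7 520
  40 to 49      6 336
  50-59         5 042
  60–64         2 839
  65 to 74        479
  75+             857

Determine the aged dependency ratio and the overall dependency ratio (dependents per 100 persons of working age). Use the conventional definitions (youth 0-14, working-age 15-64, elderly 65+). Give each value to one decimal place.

Old-age dependency ratio: 4.3
Total dependency ratio: 80.7

0–14: 17 465 + 6 542 = 24 007
15–64: 2 588 + 7 068 + 7 520 + 6 336 + 5 042 + 2 839 = 31 393
65+: 479 + 857 = 1 336
Old-age dependency ratio = 1 336 / 31 393 × 100 = 4.3
Total dependency ratio = (24 007 + 1 336) / 31 393 × 100 = 25 343 / 31 393 × 100 = 80.7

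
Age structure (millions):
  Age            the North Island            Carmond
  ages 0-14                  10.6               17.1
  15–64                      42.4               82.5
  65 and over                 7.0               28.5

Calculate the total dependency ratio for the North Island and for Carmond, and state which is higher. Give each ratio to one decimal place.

the North Island: 41.5
Carmond: 55.3
Higher: Carmond

the North Island: (10.6 + 7.0) / 42.4 × 100 = 17.6 / 42.4 × 100 = 41.5
Carmond: (17.1 + 28.5) / 82.5 × 100 = 45.6 / 82.5 × 100 = 55.3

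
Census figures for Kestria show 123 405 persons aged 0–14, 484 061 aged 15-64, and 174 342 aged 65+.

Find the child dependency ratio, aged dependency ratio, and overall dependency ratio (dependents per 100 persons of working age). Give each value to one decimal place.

Youth dependency ratio = 123 405 / 484 061 × 100 = 25.5
Old-age dependency ratio = 174 342 / 484 061 × 100 = 36.0
Total dependency ratio = (123 405 + 174 342) / 484 061 × 100 = 297 747 / 484 061 × 100 = 61.5

Youth dependency ratio: 25.5
Old-age dependency ratio: 36.0
Total dependency ratio: 61.5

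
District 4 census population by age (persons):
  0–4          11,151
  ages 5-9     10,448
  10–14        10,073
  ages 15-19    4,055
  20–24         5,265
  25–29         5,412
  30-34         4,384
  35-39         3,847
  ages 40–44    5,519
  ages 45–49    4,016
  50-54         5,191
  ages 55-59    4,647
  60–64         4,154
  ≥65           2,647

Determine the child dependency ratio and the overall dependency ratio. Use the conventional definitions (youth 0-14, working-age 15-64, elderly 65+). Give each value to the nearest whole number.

0–14: 11,151 + 10,448 + 10,073 = 31,672
15–64: 4,055 + 5,265 + 5,412 + 4,384 + 3,847 + 5,519 + 4,016 + 5,191 + 4,647 + 4,154 = 46,490
65+: 2,647
Youth dependency ratio = 31,672 / 46,490 × 100 = 68
Total dependency ratio = (31,672 + 2,647) / 46,490 × 100 = 34,319 / 46,490 × 100 = 74

Youth dependency ratio: 68
Total dependency ratio: 74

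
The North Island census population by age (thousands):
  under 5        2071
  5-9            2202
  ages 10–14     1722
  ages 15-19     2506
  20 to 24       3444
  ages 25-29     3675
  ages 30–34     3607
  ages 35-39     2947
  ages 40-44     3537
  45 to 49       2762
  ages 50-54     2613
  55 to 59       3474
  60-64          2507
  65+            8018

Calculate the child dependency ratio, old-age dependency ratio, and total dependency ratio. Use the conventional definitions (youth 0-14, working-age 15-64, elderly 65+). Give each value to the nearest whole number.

Youth dependency ratio: 19
Old-age dependency ratio: 26
Total dependency ratio: 45

0–14: 2071 + 2202 + 1722 = 5995
15–64: 2506 + 3444 + 3675 + 3607 + 2947 + 3537 + 2762 + 2613 + 3474 + 2507 = 31072
65+: 8018
Youth dependency ratio = 5995 / 31072 × 100 = 19
Old-age dependency ratio = 8018 / 31072 × 100 = 26
Total dependency ratio = (5995 + 8018) / 31072 × 100 = 14013 / 31072 × 100 = 45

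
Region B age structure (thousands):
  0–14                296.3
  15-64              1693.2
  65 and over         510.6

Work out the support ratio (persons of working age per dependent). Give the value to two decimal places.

Support ratio = 1693.2 / (296.3 + 510.6) = 1693.2 / 806.9 = 2.10

Support ratio: 2.10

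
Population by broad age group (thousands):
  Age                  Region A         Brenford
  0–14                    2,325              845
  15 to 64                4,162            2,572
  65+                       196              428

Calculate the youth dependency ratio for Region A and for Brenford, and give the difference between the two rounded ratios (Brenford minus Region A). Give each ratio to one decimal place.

Region A: 2,325 / 4,162 × 100 = 55.9
Brenford: 845 / 2,572 × 100 = 32.9

Region A: 55.9
Brenford: 32.9
Difference: -23.0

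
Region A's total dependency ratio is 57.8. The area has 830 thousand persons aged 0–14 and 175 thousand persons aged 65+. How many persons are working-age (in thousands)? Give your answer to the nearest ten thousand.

Total dependency ratio = (youth + elderly) / working-age × 100
57.8 = (830 + 175) / W × 100
⇒ 1,740

Working-age: 1,740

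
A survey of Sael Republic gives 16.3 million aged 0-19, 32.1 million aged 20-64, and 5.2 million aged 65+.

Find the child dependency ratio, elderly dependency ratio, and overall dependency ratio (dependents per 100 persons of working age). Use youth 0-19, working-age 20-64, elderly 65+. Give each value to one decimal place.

Youth dependency ratio = 16.3 / 32.1 × 100 = 50.8
Old-age dependency ratio = 5.2 / 32.1 × 100 = 16.2
Total dependency ratio = (16.3 + 5.2) / 32.1 × 100 = 21.5 / 32.1 × 100 = 67.0

Youth dependency ratio: 50.8
Old-age dependency ratio: 16.2
Total dependency ratio: 67.0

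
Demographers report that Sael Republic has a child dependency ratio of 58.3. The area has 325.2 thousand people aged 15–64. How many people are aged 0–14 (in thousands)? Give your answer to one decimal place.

Youth dependency ratio = youth / working-age × 100
58.3 = Y / 325.2 × 100
⇒ 189.6

Aged 0–14: 189.6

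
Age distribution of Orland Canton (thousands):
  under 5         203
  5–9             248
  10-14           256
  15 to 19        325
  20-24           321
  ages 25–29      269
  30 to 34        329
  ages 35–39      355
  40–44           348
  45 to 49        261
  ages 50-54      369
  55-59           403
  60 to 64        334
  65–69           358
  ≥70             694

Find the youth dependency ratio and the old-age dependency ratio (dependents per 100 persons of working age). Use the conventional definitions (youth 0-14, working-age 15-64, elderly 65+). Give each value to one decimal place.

Youth dependency ratio: 21.3
Old-age dependency ratio: 31.7

0–14: 203 + 248 + 256 = 707
15–64: 325 + 321 + 269 + 329 + 355 + 348 + 261 + 369 + 403 + 334 = 3314
65+: 358 + 694 = 1052
Youth dependency ratio = 707 / 3314 × 100 = 21.3
Old-age dependency ratio = 1052 / 3314 × 100 = 31.7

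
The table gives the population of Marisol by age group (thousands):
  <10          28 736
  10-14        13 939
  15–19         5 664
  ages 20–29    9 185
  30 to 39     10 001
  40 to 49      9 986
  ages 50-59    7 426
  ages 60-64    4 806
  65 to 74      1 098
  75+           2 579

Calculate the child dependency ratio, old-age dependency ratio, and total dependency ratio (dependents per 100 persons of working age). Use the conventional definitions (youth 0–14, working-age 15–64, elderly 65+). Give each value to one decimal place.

0–14: 28 736 + 13 939 = 42 675
15–64: 5 664 + 9 185 + 10 001 + 9 986 + 7 426 + 4 806 = 47 068
65+: 1 098 + 2 579 = 3 677
Youth dependency ratio = 42 675 / 47 068 × 100 = 90.7
Old-age dependency ratio = 3 677 / 47 068 × 100 = 7.8
Total dependency ratio = (42 675 + 3 677) / 47 068 × 100 = 46 352 / 47 068 × 100 = 98.5

Youth dependency ratio: 90.7
Old-age dependency ratio: 7.8
Total dependency ratio: 98.5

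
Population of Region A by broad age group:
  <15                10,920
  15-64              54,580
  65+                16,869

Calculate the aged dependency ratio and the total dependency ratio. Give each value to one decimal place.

Old-age dependency ratio: 30.9
Total dependency ratio: 50.9

Old-age dependency ratio = 16,869 / 54,580 × 100 = 30.9
Total dependency ratio = (10,920 + 16,869) / 54,580 × 100 = 27,789 / 54,580 × 100 = 50.9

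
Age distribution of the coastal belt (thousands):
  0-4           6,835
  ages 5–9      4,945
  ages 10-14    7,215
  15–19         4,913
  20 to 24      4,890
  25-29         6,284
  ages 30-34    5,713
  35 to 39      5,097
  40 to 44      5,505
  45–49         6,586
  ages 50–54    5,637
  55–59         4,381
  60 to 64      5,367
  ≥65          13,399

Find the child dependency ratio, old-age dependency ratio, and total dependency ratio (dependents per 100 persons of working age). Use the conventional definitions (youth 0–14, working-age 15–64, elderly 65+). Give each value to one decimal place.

Youth dependency ratio: 34.9
Old-age dependency ratio: 24.6
Total dependency ratio: 59.6

0–14: 6,835 + 4,945 + 7,215 = 18,995
15–64: 4,913 + 4,890 + 6,284 + 5,713 + 5,097 + 5,505 + 6,586 + 5,637 + 4,381 + 5,367 = 54,373
65+: 13,399
Youth dependency ratio = 18,995 / 54,373 × 100 = 34.9
Old-age dependency ratio = 13,399 / 54,373 × 100 = 24.6
Total dependency ratio = (18,995 + 13,399) / 54,373 × 100 = 32,394 / 54,373 × 100 = 59.6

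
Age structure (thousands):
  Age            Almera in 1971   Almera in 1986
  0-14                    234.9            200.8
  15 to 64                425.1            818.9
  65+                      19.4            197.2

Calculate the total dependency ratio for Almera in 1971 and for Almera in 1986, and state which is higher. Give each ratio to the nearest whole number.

Almera in 1971: 60
Almera in 1986: 49
Higher: Almera in 1971

Almera in 1971: (234.9 + 19.4) / 425.1 × 100 = 254.3 / 425.1 × 100 = 60
Almera in 1986: (200.8 + 197.2) / 818.9 × 100 = 398.0 / 818.9 × 100 = 49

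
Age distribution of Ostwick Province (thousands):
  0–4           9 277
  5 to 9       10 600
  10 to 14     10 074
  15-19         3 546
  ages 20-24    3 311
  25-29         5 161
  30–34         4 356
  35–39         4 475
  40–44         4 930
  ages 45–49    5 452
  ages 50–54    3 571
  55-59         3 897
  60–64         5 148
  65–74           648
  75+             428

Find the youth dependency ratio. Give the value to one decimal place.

Youth dependency ratio: 68.3

0–14: 9 277 + 10 600 + 10 074 = 29 951
15–64: 3 546 + 3 311 + 5 161 + 4 356 + 4 475 + 4 930 + 5 452 + 3 571 + 3 897 + 5 148 = 43 847
65+: 648 + 428 = 1 076
Youth dependency ratio = 29 951 / 43 847 × 100 = 68.3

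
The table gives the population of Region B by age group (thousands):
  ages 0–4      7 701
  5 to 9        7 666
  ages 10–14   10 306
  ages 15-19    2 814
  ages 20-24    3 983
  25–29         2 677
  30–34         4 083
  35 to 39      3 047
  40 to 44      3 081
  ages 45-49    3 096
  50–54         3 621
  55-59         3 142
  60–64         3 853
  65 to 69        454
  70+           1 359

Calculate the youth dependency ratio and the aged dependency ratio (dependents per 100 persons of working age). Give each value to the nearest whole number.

0–14: 7 701 + 7 666 + 10 306 = 25 673
15–64: 2 814 + 3 983 + 2 677 + 4 083 + 3 047 + 3 081 + 3 096 + 3 621 + 3 142 + 3 853 = 33 397
65+: 454 + 1 359 = 1 813
Youth dependency ratio = 25 673 / 33 397 × 100 = 77
Old-age dependency ratio = 1 813 / 33 397 × 100 = 5

Youth dependency ratio: 77
Old-age dependency ratio: 5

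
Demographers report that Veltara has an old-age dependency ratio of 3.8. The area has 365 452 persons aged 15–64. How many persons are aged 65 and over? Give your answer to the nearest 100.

Aged 65 and over: 13 900

Old-age dependency ratio = elderly / working-age × 100
3.8 = E / 365 452 × 100
⇒ 13 900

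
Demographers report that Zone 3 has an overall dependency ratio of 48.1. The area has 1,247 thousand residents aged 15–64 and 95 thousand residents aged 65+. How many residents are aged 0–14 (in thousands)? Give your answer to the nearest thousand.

Aged 0–14: 505

Total dependency ratio = (youth + elderly) / working-age × 100
48.1 = (Y + 95) / 1,247 × 100
⇒ 505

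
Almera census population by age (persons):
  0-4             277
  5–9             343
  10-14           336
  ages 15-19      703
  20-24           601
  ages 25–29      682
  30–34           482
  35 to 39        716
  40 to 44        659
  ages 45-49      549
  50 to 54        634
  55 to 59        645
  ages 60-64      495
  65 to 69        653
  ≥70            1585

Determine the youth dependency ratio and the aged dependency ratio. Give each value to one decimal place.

0–14: 277 + 343 + 336 = 956
15–64: 703 + 601 + 682 + 482 + 716 + 659 + 549 + 634 + 645 + 495 = 6166
65+: 653 + 1585 = 2238
Youth dependency ratio = 956 / 6166 × 100 = 15.5
Old-age dependency ratio = 2238 / 6166 × 100 = 36.3

Youth dependency ratio: 15.5
Old-age dependency ratio: 36.3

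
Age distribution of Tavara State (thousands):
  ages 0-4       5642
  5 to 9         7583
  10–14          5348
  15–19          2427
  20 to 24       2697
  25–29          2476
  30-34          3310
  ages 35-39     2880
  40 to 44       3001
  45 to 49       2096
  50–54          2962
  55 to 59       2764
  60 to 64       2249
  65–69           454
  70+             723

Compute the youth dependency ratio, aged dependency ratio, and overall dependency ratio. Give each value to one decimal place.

Youth dependency ratio: 69.1
Old-age dependency ratio: 4.4
Total dependency ratio: 73.5

0–14: 5642 + 7583 + 5348 = 18573
15–64: 2427 + 2697 + 2476 + 3310 + 2880 + 3001 + 2096 + 2962 + 2764 + 2249 = 26862
65+: 454 + 723 = 1177
Youth dependency ratio = 18573 / 26862 × 100 = 69.1
Old-age dependency ratio = 1177 / 26862 × 100 = 4.4
Total dependency ratio = (18573 + 1177) / 26862 × 100 = 19750 / 26862 × 100 = 73.5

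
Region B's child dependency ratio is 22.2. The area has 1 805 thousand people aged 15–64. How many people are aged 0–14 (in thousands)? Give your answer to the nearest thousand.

Aged 0–14: 401

Youth dependency ratio = youth / working-age × 100
22.2 = Y / 1 805 × 100
⇒ 401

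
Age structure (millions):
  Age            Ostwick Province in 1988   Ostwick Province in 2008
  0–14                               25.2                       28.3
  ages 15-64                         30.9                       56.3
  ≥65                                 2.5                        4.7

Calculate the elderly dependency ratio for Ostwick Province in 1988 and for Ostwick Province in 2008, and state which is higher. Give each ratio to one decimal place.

Ostwick Province in 1988: 2.5 / 30.9 × 100 = 8.1
Ostwick Province in 2008: 4.7 / 56.3 × 100 = 8.3

Ostwick Province in 1988: 8.1
Ostwick Province in 2008: 8.3
Higher: Ostwick Province in 2008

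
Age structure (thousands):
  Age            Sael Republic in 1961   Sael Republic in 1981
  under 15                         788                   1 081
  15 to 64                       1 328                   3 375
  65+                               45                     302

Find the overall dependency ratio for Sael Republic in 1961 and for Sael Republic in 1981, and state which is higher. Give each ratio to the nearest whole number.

Sael Republic in 1961: (788 + 45) / 1 328 × 100 = 833 / 1 328 × 100 = 63
Sael Republic in 1981: (1 081 + 302) / 3 375 × 100 = 1 383 / 3 375 × 100 = 41

Sael Republic in 1961: 63
Sael Republic in 1981: 41
Higher: Sael Republic in 1961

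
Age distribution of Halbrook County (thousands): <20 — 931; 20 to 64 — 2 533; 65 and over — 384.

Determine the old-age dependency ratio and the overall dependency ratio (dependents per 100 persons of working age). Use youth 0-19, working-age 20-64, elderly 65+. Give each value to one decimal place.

Old-age dependency ratio: 15.2
Total dependency ratio: 51.9

Old-age dependency ratio = 384 / 2 533 × 100 = 15.2
Total dependency ratio = (931 + 384) / 2 533 × 100 = 1 315 / 2 533 × 100 = 51.9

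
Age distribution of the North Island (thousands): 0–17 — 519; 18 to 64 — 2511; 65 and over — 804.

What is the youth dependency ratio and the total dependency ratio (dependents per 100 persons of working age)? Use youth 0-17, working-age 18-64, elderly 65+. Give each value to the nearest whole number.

Youth dependency ratio = 519 / 2511 × 100 = 21
Total dependency ratio = (519 + 804) / 2511 × 100 = 1323 / 2511 × 100 = 53

Youth dependency ratio: 21
Total dependency ratio: 53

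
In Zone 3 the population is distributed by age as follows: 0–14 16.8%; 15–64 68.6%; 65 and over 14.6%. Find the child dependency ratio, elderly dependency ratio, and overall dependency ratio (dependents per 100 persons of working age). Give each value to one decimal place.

Youth dependency ratio = 16.8 / 68.6 × 100 = 24.5
Old-age dependency ratio = 14.6 / 68.6 × 100 = 21.3
Total dependency ratio = (16.8 + 14.6) / 68.6 × 100 = 31.4 / 68.6 × 100 = 45.8

Youth dependency ratio: 24.5
Old-age dependency ratio: 21.3
Total dependency ratio: 45.8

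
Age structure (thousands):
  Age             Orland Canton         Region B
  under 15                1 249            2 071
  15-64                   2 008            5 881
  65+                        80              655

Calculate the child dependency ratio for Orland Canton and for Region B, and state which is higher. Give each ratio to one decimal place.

Orland Canton: 1 249 / 2 008 × 100 = 62.2
Region B: 2 071 / 5 881 × 100 = 35.2

Orland Canton: 62.2
Region B: 35.2
Higher: Orland Canton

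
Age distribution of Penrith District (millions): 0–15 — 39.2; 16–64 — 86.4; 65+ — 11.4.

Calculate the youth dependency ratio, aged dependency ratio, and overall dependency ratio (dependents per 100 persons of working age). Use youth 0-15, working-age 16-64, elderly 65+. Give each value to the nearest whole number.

Youth dependency ratio: 45
Old-age dependency ratio: 13
Total dependency ratio: 59

Youth dependency ratio = 39.2 / 86.4 × 100 = 45
Old-age dependency ratio = 11.4 / 86.4 × 100 = 13
Total dependency ratio = (39.2 + 11.4) / 86.4 × 100 = 50.6 / 86.4 × 100 = 59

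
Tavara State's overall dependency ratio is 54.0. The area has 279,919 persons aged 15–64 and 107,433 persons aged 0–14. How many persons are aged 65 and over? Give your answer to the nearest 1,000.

Total dependency ratio = (youth + elderly) / working-age × 100
54.0 = (107,433 + E) / 279,919 × 100
⇒ 44,000

Aged 65 and over: 44,000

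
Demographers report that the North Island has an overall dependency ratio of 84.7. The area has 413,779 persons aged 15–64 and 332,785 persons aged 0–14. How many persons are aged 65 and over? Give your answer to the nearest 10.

Aged 65 and over: 17,690

Total dependency ratio = (youth + elderly) / working-age × 100
84.7 = (332,785 + E) / 413,779 × 100
⇒ 17,690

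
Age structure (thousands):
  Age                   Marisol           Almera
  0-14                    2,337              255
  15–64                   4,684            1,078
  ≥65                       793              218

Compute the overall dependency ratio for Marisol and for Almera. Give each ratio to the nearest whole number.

Marisol: (2,337 + 793) / 4,684 × 100 = 3,130 / 4,684 × 100 = 67
Almera: (255 + 218) / 1,078 × 100 = 473 / 1,078 × 100 = 44

Marisol: 67
Almera: 44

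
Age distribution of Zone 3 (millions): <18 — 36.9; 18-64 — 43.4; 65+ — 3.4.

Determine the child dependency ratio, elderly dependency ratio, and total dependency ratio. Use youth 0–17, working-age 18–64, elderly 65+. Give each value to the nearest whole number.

Youth dependency ratio = 36.9 / 43.4 × 100 = 85
Old-age dependency ratio = 3.4 / 43.4 × 100 = 8
Total dependency ratio = (36.9 + 3.4) / 43.4 × 100 = 40.3 / 43.4 × 100 = 93

Youth dependency ratio: 85
Old-age dependency ratio: 8
Total dependency ratio: 93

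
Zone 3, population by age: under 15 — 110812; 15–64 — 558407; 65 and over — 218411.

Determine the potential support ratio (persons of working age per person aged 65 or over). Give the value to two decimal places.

Potential support ratio = 558407 / 218411 = 2.56

Potential support ratio: 2.56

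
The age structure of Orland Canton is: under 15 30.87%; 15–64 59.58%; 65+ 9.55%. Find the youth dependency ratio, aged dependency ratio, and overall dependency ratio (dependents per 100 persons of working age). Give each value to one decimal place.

Youth dependency ratio = 30.87 / 59.58 × 100 = 51.8
Old-age dependency ratio = 9.55 / 59.58 × 100 = 16.0
Total dependency ratio = (30.87 + 9.55) / 59.58 × 100 = 40.42 / 59.58 × 100 = 67.8

Youth dependency ratio: 51.8
Old-age dependency ratio: 16.0
Total dependency ratio: 67.8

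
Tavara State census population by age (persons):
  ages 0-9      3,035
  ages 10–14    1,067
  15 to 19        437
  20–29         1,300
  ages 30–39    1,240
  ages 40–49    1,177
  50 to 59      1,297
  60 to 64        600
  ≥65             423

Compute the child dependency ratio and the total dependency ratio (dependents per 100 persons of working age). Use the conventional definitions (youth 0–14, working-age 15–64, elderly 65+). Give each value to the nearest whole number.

0–14: 3,035 + 1,067 = 4,102
15–64: 437 + 1,300 + 1,240 + 1,177 + 1,297 + 600 = 6,051
65+: 423
Youth dependency ratio = 4,102 / 6,051 × 100 = 68
Total dependency ratio = (4,102 + 423) / 6,051 × 100 = 4,525 / 6,051 × 100 = 75

Youth dependency ratio: 68
Total dependency ratio: 75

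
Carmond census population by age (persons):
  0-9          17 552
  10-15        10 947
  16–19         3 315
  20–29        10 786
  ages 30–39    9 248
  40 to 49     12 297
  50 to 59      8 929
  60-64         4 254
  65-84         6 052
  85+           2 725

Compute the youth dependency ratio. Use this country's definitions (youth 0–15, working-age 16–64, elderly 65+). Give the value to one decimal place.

0–15: 17 552 + 10 947 = 28 499
16–64: 3 315 + 10 786 + 9 248 + 12 297 + 8 929 + 4 254 = 48 829
65+: 6 052 + 2 725 = 8 777
Youth dependency ratio = 28 499 / 48 829 × 100 = 58.4

Youth dependency ratio: 58.4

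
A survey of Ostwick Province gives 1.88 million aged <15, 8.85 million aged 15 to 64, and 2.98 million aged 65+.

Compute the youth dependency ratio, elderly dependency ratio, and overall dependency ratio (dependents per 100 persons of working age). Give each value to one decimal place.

Youth dependency ratio: 21.2
Old-age dependency ratio: 33.7
Total dependency ratio: 54.9

Youth dependency ratio = 1.88 / 8.85 × 100 = 21.2
Old-age dependency ratio = 2.98 / 8.85 × 100 = 33.7
Total dependency ratio = (1.88 + 2.98) / 8.85 × 100 = 4.86 / 8.85 × 100 = 54.9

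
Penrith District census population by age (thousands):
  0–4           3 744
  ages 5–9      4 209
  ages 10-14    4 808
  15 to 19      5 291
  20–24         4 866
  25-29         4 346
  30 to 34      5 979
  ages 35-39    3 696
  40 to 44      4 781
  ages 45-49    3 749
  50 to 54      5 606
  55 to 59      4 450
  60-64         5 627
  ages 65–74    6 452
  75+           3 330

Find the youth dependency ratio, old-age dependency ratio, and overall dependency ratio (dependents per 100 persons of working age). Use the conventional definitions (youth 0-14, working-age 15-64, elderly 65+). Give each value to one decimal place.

0–14: 3 744 + 4 209 + 4 808 = 12 761
15–64: 5 291 + 4 866 + 4 346 + 5 979 + 3 696 + 4 781 + 3 749 + 5 606 + 4 450 + 5 627 = 48 391
65+: 6 452 + 3 330 = 9 782
Youth dependency ratio = 12 761 / 48 391 × 100 = 26.4
Old-age dependency ratio = 9 782 / 48 391 × 100 = 20.2
Total dependency ratio = (12 761 + 9 782) / 48 391 × 100 = 22 543 / 48 391 × 100 = 46.6

Youth dependency ratio: 26.4
Old-age dependency ratio: 20.2
Total dependency ratio: 46.6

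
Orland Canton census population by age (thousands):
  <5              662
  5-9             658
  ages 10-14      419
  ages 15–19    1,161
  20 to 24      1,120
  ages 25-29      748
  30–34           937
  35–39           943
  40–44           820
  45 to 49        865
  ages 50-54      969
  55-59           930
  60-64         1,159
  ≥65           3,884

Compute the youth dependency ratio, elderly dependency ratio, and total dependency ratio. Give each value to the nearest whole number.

Youth dependency ratio: 18
Old-age dependency ratio: 40
Total dependency ratio: 58

0–14: 662 + 658 + 419 = 1,739
15–64: 1,161 + 1,120 + 748 + 937 + 943 + 820 + 865 + 969 + 930 + 1,159 = 9,652
65+: 3,884
Youth dependency ratio = 1,739 / 9,652 × 100 = 18
Old-age dependency ratio = 3,884 / 9,652 × 100 = 40
Total dependency ratio = (1,739 + 3,884) / 9,652 × 100 = 5,623 / 9,652 × 100 = 58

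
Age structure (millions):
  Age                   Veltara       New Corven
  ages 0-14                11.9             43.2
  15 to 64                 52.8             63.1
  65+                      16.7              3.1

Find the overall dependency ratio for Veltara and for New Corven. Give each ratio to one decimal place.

Veltara: 54.2
New Corven: 73.4

Veltara: (11.9 + 16.7) / 52.8 × 100 = 28.6 / 52.8 × 100 = 54.2
New Corven: (43.2 + 3.1) / 63.1 × 100 = 46.3 / 63.1 × 100 = 73.4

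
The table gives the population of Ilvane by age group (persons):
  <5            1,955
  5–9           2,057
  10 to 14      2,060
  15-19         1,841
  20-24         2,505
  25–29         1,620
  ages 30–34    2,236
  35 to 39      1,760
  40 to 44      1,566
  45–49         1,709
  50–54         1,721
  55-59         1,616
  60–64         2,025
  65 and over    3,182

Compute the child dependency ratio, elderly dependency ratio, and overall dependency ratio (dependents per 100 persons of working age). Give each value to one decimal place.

0–14: 1,955 + 2,057 + 2,060 = 6,072
15–64: 1,841 + 2,505 + 1,620 + 2,236 + 1,760 + 1,566 + 1,709 + 1,721 + 1,616 + 2,025 = 18,599
65+: 3,182
Youth dependency ratio = 6,072 / 18,599 × 100 = 32.6
Old-age dependency ratio = 3,182 / 18,599 × 100 = 17.1
Total dependency ratio = (6,072 + 3,182) / 18,599 × 100 = 9,254 / 18,599 × 100 = 49.8

Youth dependency ratio: 32.6
Old-age dependency ratio: 17.1
Total dependency ratio: 49.8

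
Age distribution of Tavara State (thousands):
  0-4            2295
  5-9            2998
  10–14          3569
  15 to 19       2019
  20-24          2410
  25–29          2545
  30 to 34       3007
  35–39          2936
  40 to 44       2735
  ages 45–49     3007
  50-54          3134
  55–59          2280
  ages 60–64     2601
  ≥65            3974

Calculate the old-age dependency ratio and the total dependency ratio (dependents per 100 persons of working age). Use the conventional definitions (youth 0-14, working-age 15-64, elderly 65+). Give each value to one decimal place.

0–14: 2295 + 2998 + 3569 = 8862
15–64: 2019 + 2410 + 2545 + 3007 + 2936 + 2735 + 3007 + 3134 + 2280 + 2601 = 26674
65+: 3974
Old-age dependency ratio = 3974 / 26674 × 100 = 14.9
Total dependency ratio = (8862 + 3974) / 26674 × 100 = 12836 / 26674 × 100 = 48.1

Old-age dependency ratio: 14.9
Total dependency ratio: 48.1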